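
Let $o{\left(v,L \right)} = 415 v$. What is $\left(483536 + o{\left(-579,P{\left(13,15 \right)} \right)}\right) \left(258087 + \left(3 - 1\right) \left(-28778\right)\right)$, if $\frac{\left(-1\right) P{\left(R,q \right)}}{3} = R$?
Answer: $48779366281$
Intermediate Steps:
$P{\left(R,q \right)} = - 3 R$
$\left(483536 + o{\left(-579,P{\left(13,15 \right)} \right)}\right) \left(258087 + \left(3 - 1\right) \left(-28778\right)\right) = \left(483536 + 415 \left(-579\right)\right) \left(258087 + \left(3 - 1\right) \left(-28778\right)\right) = \left(483536 - 240285\right) \left(258087 + 2 \left(-28778\right)\right) = 243251 \left(258087 - 57556\right) = 243251 \cdot 200531 = 48779366281$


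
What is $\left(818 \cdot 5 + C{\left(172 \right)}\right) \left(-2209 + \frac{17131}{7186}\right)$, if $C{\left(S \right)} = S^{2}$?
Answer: $- \frac{266979981891}{3593} \approx -7.4306 \cdot 10^{7}$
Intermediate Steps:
$\left(818 \cdot 5 + C{\left(172 \right)}\right) \left(-2209 + \frac{17131}{7186}\right) = \left(818 \cdot 5 + 172^{2}\right) \left(-2209 + \frac{17131}{7186}\right) = \left(4090 + 29584\right) \left(-2209 + 17131 \cdot \frac{1}{7186}\right) = 33674 \left(-2209 + \frac{17131}{7186}\right) = 33674 \left(- \frac{15856743}{7186}\right) = - \frac{266979981891}{3593}$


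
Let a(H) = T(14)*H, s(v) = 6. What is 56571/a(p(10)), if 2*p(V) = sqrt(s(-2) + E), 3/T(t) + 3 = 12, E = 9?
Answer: 113142*sqrt(15)/5 ≈ 87639.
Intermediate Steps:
T(t) = 1/3 (T(t) = 3/(-3 + 12) = 3/9 = 3*(1/9) = 1/3)
p(V) = sqrt(15)/2 (p(V) = sqrt(6 + 9)/2 = sqrt(15)/2)
a(H) = H/3
56571/a(p(10)) = 56571/(((sqrt(15)/2)/3)) = 56571/((sqrt(15)/6)) = 56571*(2*sqrt(15)/5) = 113142*sqrt(15)/5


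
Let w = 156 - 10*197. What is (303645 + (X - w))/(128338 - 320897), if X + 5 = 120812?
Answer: -426266/192559 ≈ -2.2137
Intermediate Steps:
X = 120807 (X = -5 + 120812 = 120807)
w = -1814 (w = 156 - 1970 = -1814)
(303645 + (X - w))/(128338 - 320897) = (303645 + (120807 - 1*(-1814)))/(128338 - 320897) = (303645 + (120807 + 1814))/(-192559) = (303645 + 122621)*(-1/192559) = 426266*(-1/192559) = -426266/192559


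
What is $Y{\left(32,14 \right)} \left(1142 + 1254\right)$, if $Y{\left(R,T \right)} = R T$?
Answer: $1073408$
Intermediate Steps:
$Y{\left(32,14 \right)} \left(1142 + 1254\right) = 32 \cdot 14 \left(1142 + 1254\right) = 448 \cdot 2396 = 1073408$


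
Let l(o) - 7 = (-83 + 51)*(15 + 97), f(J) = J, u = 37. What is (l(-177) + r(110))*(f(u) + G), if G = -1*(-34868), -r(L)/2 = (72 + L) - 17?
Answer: -136373835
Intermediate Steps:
r(L) = -110 - 2*L (r(L) = -2*((72 + L) - 17) = -2*(55 + L) = -110 - 2*L)
G = 34868
l(o) = -3577 (l(o) = 7 + (-83 + 51)*(15 + 97) = 7 - 32*112 = 7 - 3584 = -3577)
(l(-177) + r(110))*(f(u) + G) = (-3577 + (-110 - 2*110))*(37 + 34868) = (-3577 + (-110 - 220))*34905 = (-3577 - 330)*34905 = -3907*34905 = -136373835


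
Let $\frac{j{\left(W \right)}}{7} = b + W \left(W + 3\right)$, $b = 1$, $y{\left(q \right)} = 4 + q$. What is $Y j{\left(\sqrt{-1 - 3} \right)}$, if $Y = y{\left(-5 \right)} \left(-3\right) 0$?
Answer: $0$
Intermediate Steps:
$j{\left(W \right)} = 7 + 7 W \left(3 + W\right)$ ($j{\left(W \right)} = 7 \left(1 + W \left(W + 3\right)\right) = 7 \left(1 + W \left(3 + W\right)\right) = 7 + 7 W \left(3 + W\right)$)
$Y = 0$ ($Y = \left(4 - 5\right) \left(-3\right) 0 = \left(-1\right) \left(-3\right) 0 = 3 \cdot 0 = 0$)
$Y j{\left(\sqrt{-1 - 3} \right)} = 0 \left(7 + 7 \left(\sqrt{-1 - 3}\right)^{2} + 21 \sqrt{-1 - 3}\right) = 0 \left(7 + 7 \left(\sqrt{-4}\right)^{2} + 21 \sqrt{-4}\right) = 0 \left(7 + 7 \left(2 i\right)^{2} + 21 \cdot 2 i\right) = 0 \left(7 + 7 \left(-4\right) + 42 i\right) = 0 \left(7 - 28 + 42 i\right) = 0 \left(-21 + 42 i\right) = 0$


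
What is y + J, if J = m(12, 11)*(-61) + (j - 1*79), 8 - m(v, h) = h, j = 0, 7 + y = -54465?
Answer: -54368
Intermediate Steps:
y = -54472 (y = -7 - 54465 = -54472)
m(v, h) = 8 - h
J = 104 (J = (8 - 1*11)*(-61) + (0 - 1*79) = (8 - 11)*(-61) + (0 - 79) = -3*(-61) - 79 = 183 - 79 = 104)
y + J = -54472 + 104 = -54368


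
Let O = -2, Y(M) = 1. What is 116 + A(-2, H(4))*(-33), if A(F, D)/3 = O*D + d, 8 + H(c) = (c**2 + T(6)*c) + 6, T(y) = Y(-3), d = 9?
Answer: 2789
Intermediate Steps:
T(y) = 1
H(c) = -2 + c + c**2 (H(c) = -8 + ((c**2 + 1*c) + 6) = -8 + ((c**2 + c) + 6) = -8 + ((c + c**2) + 6) = -8 + (6 + c + c**2) = -2 + c + c**2)
A(F, D) = 27 - 6*D (A(F, D) = 3*(-2*D + 9) = 3*(9 - 2*D) = 27 - 6*D)
116 + A(-2, H(4))*(-33) = 116 + (27 - 6*(-2 + 4 + 4**2))*(-33) = 116 + (27 - 6*(-2 + 4 + 16))*(-33) = 116 + (27 - 6*18)*(-33) = 116 + (27 - 108)*(-33) = 116 - 81*(-33) = 116 + 2673 = 2789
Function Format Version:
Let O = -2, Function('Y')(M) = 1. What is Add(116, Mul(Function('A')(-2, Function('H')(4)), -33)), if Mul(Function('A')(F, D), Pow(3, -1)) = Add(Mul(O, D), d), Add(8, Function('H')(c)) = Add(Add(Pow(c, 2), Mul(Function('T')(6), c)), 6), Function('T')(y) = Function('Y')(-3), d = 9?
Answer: 2789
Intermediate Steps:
Function('T')(y) = 1
Function('H')(c) = Add(-2, c, Pow(c, 2)) (Function('H')(c) = Add(-8, Add(Add(Pow(c, 2), Mul(1, c)), 6)) = Add(-8, Add(Add(Pow(c, 2), c), 6)) = Add(-8, Add(Add(c, Pow(c, 2)), 6)) = Add(-8, Add(6, c, Pow(c, 2))) = Add(-2, c, Pow(c, 2)))
Function('A')(F, D) = Add(27, Mul(-6, D)) (Function('A')(F, D) = Mul(3, Add(Mul(-2, D), 9)) = Mul(3, Add(9, Mul(-2, D))) = Add(27, Mul(-6, D)))
Add(116, Mul(Function('A')(-2, Function('H')(4)), -33)) = Add(116, Mul(Add(27, Mul(-6, Add(-2, 4, Pow(4, 2)))), -33)) = Add(116, Mul(Add(27, Mul(-6, Add(-2, 4, 16))), -33)) = Add(116, Mul(Add(27, Mul(-6, 18)), -33)) = Add(116, Mul(Add(27, -108), -33)) = Add(116, Mul(-81, -33)) = Add(116, 2673) = 2789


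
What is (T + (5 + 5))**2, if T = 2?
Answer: 144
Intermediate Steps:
(T + (5 + 5))**2 = (2 + (5 + 5))**2 = (2 + 10)**2 = 12**2 = 144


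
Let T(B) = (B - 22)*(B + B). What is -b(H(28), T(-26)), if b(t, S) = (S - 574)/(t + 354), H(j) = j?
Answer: -961/191 ≈ -5.0314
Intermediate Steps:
T(B) = 2*B*(-22 + B) (T(B) = (-22 + B)*(2*B) = 2*B*(-22 + B))
b(t, S) = (-574 + S)/(354 + t)
-b(H(28), T(-26)) = -(-574 + 2*(-26)*(-22 - 26))/(354 + 28) = -(-574 + 2*(-26)*(-48))/382 = -(-574 + 2496)/382 = -1922/382 = -1*961/191 = -961/191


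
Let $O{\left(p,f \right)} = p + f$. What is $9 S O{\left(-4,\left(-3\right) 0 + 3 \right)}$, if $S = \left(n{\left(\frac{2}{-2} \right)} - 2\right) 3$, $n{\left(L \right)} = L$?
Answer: $81$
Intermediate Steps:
$O{\left(p,f \right)} = f + p$
$S = -9$ ($S = \left(\frac{2}{-2} - 2\right) 3 = \left(2 \left(- \frac{1}{2}\right) - 2\right) 3 = \left(-1 - 2\right) 3 = \left(-3\right) 3 = -9$)
$9 S O{\left(-4,\left(-3\right) 0 + 3 \right)} = 9 \left(-9\right) \left(\left(\left(-3\right) 0 + 3\right) - 4\right) = - 81 \left(\left(0 + 3\right) - 4\right) = - 81 \left(3 - 4\right) = \left(-81\right) \left(-1\right) = 81$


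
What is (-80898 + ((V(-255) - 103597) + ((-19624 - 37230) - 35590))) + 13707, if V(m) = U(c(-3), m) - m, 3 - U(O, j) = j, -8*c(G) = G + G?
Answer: -262719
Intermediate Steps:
c(G) = -G/4 (c(G) = -(G + G)/8 = -G/4)
U(O, j) = 3 - j
V(m) = 3 - 2*m (V(m) = (3 - m) - m = 3 - 2*m)
(-80898 + ((V(-255) - 103597) + ((-19624 - 37230) - 35590))) + 13707 = (-80898 + (((3 - 2*(-255)) - 103597) + ((-19624 - 37230) - 35590))) + 13707 = (-80898 + (((3 + 510) - 103597) + (-56854 - 35590))) + 13707 = (-80898 + ((513 - 103597) - 92444)) + 13707 = (-80898 + (-103084 - 92444)) + 13707 = (-80898 - 195528) + 13707 = -276426 + 13707 = -262719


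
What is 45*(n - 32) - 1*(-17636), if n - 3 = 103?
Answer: 20966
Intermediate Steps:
n = 106 (n = 3 + 103 = 106)
45*(n - 32) - 1*(-17636) = 45*(106 - 32) - 1*(-17636) = 45*74 + 17636 = 3330 + 17636 = 20966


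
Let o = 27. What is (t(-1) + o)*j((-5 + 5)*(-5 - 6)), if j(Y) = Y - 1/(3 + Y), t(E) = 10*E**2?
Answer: -37/3 ≈ -12.333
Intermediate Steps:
(t(-1) + o)*j((-5 + 5)*(-5 - 6)) = (10*(-1)**2 + 27)*((-1 + ((-5 + 5)*(-5 - 6))**2 + 3*((-5 + 5)*(-5 - 6)))/(3 + (-5 + 5)*(-5 - 6))) = (10*1 + 27)*((-1 + (0*(-11))**2 + 3*(0*(-11)))/(3 + 0*(-11))) = (10 + 27)*((-1 + 0**2 + 3*0)/(3 + 0)) = 37*((-1 + 0 + 0)/3) = 37*((1/3)*(-1)) = 37*(-1/3) = -37/3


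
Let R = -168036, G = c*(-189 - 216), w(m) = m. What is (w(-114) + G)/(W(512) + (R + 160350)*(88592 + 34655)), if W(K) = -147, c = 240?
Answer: 4634/45108409 ≈ 0.00010273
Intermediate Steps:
G = -97200 (G = 240*(-189 - 216) = 240*(-405) = -97200)
(w(-114) + G)/(W(512) + (R + 160350)*(88592 + 34655)) = (-114 - 97200)/(-147 + (-168036 + 160350)*(88592 + 34655)) = -97314/(-147 - 7686*123247) = -97314/(-147 - 947276442) = -97314/(-947276589) = -97314*(-1/947276589) = 4634/45108409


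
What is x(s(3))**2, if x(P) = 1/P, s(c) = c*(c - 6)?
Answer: 1/81 ≈ 0.012346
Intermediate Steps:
s(c) = c*(-6 + c)
x(s(3))**2 = (1/(3*(-6 + 3)))**2 = (1/(3*(-3)))**2 = (1/(-9))**2 = (-1/9)**2 = 1/81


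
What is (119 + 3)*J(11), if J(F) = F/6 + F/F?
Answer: 1037/3 ≈ 345.67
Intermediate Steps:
J(F) = 1 + F/6 (J(F) = F*(⅙) + 1 = F/6 + 1 = 1 + F/6)
(119 + 3)*J(11) = (119 + 3)*(1 + (⅙)*11) = 122*(1 + 11/6) = 122*(17/6) = 1037/3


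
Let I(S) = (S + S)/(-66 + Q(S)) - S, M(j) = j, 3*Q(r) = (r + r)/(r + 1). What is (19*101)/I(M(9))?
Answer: -209171/1011 ≈ -206.90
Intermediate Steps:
Q(r) = 2*r/(3*(1 + r)) (Q(r) = ((r + r)/(r + 1))/3 = ((2*r)/(1 + r))/3 = (2*r/(1 + r))/3 = 2*r/(3*(1 + r)))
I(S) = -S + 2*S/(-66 + 2*S/(3*(1 + S))) (I(S) = (S + S)/(-66 + 2*S/(3*(1 + S))) - S = (2*S)/(-66 + 2*S/(3*(1 + S))) - S = 2*S/(-66 + 2*S/(3*(1 + S))) - S = -S + 2*S/(-66 + 2*S/(3*(1 + S))))
(19*101)/I(M(9)) = (19*101)/((9*(-102 - 101*9)/(99 + 98*9))) = 1919/((9*(-102 - 909)/(99 + 882))) = 1919/((9*(-1011)/981)) = 1919/((9*(1/981)*(-1011))) = 1919/(-1011/109) = 1919*(-109/1011) = -209171/1011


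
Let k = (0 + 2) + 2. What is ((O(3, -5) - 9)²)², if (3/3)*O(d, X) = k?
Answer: 625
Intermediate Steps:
k = 4 (k = 2 + 2 = 4)
O(d, X) = 4
((O(3, -5) - 9)²)² = ((4 - 9)²)² = ((-5)²)² = 25² = 625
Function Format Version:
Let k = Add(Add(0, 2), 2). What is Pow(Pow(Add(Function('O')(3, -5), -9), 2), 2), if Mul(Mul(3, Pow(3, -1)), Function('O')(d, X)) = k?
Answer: 625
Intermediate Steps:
k = 4 (k = Add(2, 2) = 4)
Function('O')(d, X) = 4
Pow(Pow(Add(Function('O')(3, -5), -9), 2), 2) = Pow(Pow(Add(4, -9), 2), 2) = Pow(Pow(-5, 2), 2) = Pow(25, 2) = 625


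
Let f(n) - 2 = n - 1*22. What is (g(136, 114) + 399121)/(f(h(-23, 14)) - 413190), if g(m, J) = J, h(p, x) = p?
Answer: -399235/413233 ≈ -0.96613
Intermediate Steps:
f(n) = -20 + n (f(n) = 2 + (n - 1*22) = 2 + (n - 22) = 2 + (-22 + n) = -20 + n)
(g(136, 114) + 399121)/(f(h(-23, 14)) - 413190) = (114 + 399121)/((-20 - 23) - 413190) = 399235/(-43 - 413190) = 399235/(-413233) = 399235*(-1/413233) = -399235/413233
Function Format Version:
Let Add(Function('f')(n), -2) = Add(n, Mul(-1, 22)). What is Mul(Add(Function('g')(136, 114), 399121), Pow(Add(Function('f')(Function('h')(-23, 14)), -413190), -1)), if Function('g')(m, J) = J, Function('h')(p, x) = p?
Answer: Rational(-399235, 413233) ≈ -0.96613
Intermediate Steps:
Function('f')(n) = Add(-20, n) (Function('f')(n) = Add(2, Add(n, Mul(-1, 22))) = Add(2, Add(n, -22)) = Add(2, Add(-22, n)) = Add(-20, n))
Mul(Add(Function('g')(136, 114), 399121), Pow(Add(Function('f')(Function('h')(-23, 14)), -413190), -1)) = Mul(Add(114, 399121), Pow(Add(Add(-20, -23), -413190), -1)) = Mul(399235, Pow(Add(-43, -413190), -1)) = Mul(399235, Pow(-413233, -1)) = Mul(399235, Rational(-1, 413233)) = Rational(-399235, 413233)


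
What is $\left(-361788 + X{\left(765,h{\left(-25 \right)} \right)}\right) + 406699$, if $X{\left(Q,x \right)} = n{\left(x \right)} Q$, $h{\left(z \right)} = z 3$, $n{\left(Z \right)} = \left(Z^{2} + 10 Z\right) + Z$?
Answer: $3716911$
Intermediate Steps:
$n{\left(Z \right)} = Z^{2} + 11 Z$
$h{\left(z \right)} = 3 z$
$X{\left(Q,x \right)} = Q x \left(11 + x\right)$ ($X{\left(Q,x \right)} = x \left(11 + x\right) Q = Q x \left(11 + x\right)$)
$\left(-361788 + X{\left(765,h{\left(-25 \right)} \right)}\right) + 406699 = \left(-361788 + 765 \cdot 3 \left(-25\right) \left(11 + 3 \left(-25\right)\right)\right) + 406699 = \left(-361788 + 765 \left(-75\right) \left(11 - 75\right)\right) + 406699 = \left(-361788 + 765 \left(-75\right) \left(-64\right)\right) + 406699 = \left(-361788 + 3672000\right) + 406699 = 3310212 + 406699 = 3716911$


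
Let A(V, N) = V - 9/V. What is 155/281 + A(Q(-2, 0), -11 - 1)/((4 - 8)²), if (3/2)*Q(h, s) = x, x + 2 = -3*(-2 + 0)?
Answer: 54743/107904 ≈ 0.50733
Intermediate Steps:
x = 4 (x = -2 - 3*(-2 + 0) = -2 - 3*(-2) = -2 + 6 = 4)
Q(h, s) = 8/3 (Q(h, s) = (⅔)*4 = 8/3)
155/281 + A(Q(-2, 0), -11 - 1)/((4 - 8)²) = 155/281 + (8/3 - 9/8/3)/((4 - 8)²) = 155*(1/281) + (8/3 - 9*3/8)/((-4)²) = 155/281 + (8/3 - 27/8)/16 = 155/281 - 17/24*1/16 = 155/281 - 17/384 = 54743/107904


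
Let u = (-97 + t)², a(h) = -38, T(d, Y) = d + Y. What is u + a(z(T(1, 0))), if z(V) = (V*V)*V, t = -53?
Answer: 22462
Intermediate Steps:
T(d, Y) = Y + d
z(V) = V³ (z(V) = V²*V = V³)
u = 22500 (u = (-97 - 53)² = (-150)² = 22500)
u + a(z(T(1, 0))) = 22500 - 38 = 22462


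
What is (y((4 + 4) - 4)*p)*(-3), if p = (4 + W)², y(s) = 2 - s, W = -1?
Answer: 54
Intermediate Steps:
p = 9 (p = (4 - 1)² = 3² = 9)
(y((4 + 4) - 4)*p)*(-3) = ((2 - ((4 + 4) - 4))*9)*(-3) = ((2 - (8 - 4))*9)*(-3) = ((2 - 1*4)*9)*(-3) = ((2 - 4)*9)*(-3) = -2*9*(-3) = -18*(-3) = 54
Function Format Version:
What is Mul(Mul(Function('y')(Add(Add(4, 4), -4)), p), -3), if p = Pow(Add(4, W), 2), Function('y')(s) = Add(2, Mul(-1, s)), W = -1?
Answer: 54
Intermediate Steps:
p = 9 (p = Pow(Add(4, -1), 2) = Pow(3, 2) = 9)
Mul(Mul(Function('y')(Add(Add(4, 4), -4)), p), -3) = Mul(Mul(Add(2, Mul(-1, Add(Add(4, 4), -4))), 9), -3) = Mul(Mul(Add(2, Mul(-1, Add(8, -4))), 9), -3) = Mul(Mul(Add(2, Mul(-1, 4)), 9), -3) = Mul(Mul(Add(2, -4), 9), -3) = Mul(Mul(-2, 9), -3) = Mul(-18, -3) = 54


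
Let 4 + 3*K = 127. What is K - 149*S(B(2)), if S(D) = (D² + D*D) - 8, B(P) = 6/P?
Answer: -1449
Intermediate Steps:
S(D) = -8 + 2*D² (S(D) = (D² + D²) - 8 = 2*D² - 8 = -8 + 2*D²)
K = 41 (K = -4/3 + (⅓)*127 = -4/3 + 127/3 = 41)
K - 149*S(B(2)) = 41 - 149*(-8 + 2*(6/2)²) = 41 - 149*(-8 + 2*(6*(½))²) = 41 - 149*(-8 + 2*3²) = 41 - 149*(-8 + 2*9) = 41 - 149*(-8 + 18) = 41 - 149*10 = 41 - 1490 = -1449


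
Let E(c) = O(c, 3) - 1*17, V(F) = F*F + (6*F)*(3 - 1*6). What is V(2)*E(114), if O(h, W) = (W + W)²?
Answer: -608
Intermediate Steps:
O(h, W) = 4*W² (O(h, W) = (2*W)² = 4*W²)
V(F) = F² - 18*F (V(F) = F² + (6*F)*(3 - 6) = F² + (6*F)*(-3) = F² - 18*F)
E(c) = 19 (E(c) = 4*3² - 1*17 = 4*9 - 17 = 36 - 17 = 19)
V(2)*E(114) = (2*(-18 + 2))*19 = (2*(-16))*19 = -32*19 = -608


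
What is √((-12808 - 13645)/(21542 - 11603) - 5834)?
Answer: I*√576567144681/9939 ≈ 76.398*I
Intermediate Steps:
√((-12808 - 13645)/(21542 - 11603) - 5834) = √(-26453/9939 - 5834) = √(-58010579/9939) = I*√576567144681/9939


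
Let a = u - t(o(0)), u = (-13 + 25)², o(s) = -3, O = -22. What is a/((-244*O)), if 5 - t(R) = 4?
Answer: 13/488 ≈ 0.026639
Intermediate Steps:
t(R) = 1 (t(R) = 5 - 1*4 = 5 - 4 = 1)
u = 144 (u = 12² = 144)
a = 143 (a = 144 - 1*1 = 144 - 1 = 143)
a/((-244*O)) = 143/((-244*(-22))) = 143/5368 = 143*(1/5368) = 13/488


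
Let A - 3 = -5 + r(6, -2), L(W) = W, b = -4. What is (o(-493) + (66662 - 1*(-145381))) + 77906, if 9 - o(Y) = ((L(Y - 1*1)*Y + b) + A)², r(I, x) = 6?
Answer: -59312415806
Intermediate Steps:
A = 4 (A = 3 + (-5 + 6) = 3 + 1 = 4)
o(Y) = 9 - Y²*(-1 + Y)² (o(Y) = 9 - (((Y - 1*1)*Y - 4) + 4)² = 9 - (((Y - 1)*Y - 4) + 4)² = 9 - (((-1 + Y)*Y - 4) + 4)² = 9 - ((Y*(-1 + Y) - 4) + 4)² = 9 - ((-4 + Y*(-1 + Y)) + 4)² = 9 - (Y*(-1 + Y))² = 9 - Y²*(-1 + Y)²)
(o(-493) + (66662 - 1*(-145381))) + 77906 = ((9 - 1*(-493)²*(-1 - 493)²) + (66662 - 1*(-145381))) + 77906 = ((9 - 1*243049*(-494)²) + (66662 + 145381)) + 77906 = ((9 - 1*243049*244036) + 212043) + 77906 = ((9 - 59312705764) + 212043) + 77906 = (-59312705755 + 212043) + 77906 = -59312493712 + 77906 = -59312415806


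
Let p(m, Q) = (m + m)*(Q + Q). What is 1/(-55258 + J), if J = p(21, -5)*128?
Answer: -1/109018 ≈ -9.1728e-6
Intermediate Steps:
p(m, Q) = 4*Q*m (p(m, Q) = (2*m)*(2*Q) = 4*Q*m)
J = -53760 (J = (4*(-5)*21)*128 = -420*128 = -53760)
1/(-55258 + J) = 1/(-55258 - 53760) = 1/(-109018) = -1/109018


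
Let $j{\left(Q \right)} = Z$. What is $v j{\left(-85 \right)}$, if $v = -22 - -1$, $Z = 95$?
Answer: $-1995$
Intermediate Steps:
$j{\left(Q \right)} = 95$
$v = -21$ ($v = -22 + 1 = -21$)
$v j{\left(-85 \right)} = \left(-21\right) 95 = -1995$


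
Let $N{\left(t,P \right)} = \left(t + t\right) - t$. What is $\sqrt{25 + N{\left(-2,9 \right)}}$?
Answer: $\sqrt{23} \approx 4.7958$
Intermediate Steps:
$N{\left(t,P \right)} = t$ ($N{\left(t,P \right)} = 2 t - t = t$)
$\sqrt{25 + N{\left(-2,9 \right)}} = \sqrt{25 - 2} = \sqrt{23}$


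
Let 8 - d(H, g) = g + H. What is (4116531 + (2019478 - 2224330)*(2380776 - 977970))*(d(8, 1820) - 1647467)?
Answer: 473944881824446947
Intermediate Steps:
d(H, g) = 8 - H - g (d(H, g) = 8 - (g + H) = 8 - (H + g) = 8 + (-H - g) = 8 - H - g)
(4116531 + (2019478 - 2224330)*(2380776 - 977970))*(d(8, 1820) - 1647467) = (4116531 + (2019478 - 2224330)*(2380776 - 977970))*((8 - 1*8 - 1*1820) - 1647467) = (4116531 - 204852*1402806)*((8 - 8 - 1820) - 1647467) = (4116531 - 287367614712)*(-1820 - 1647467) = -287363498181*(-1649287) = 473944881824446947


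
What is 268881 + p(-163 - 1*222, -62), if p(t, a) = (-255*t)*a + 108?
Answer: -5817861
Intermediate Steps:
p(t, a) = 108 - 255*a*t (p(t, a) = -255*a*t + 108 = 108 - 255*a*t)
268881 + p(-163 - 1*222, -62) = 268881 + (108 - 255*(-62)*(-163 - 1*222)) = 268881 + (108 - 255*(-62)*(-163 - 222)) = 268881 + (108 - 255*(-62)*(-385)) = 268881 + (108 - 6086850) = 268881 - 6086742 = -5817861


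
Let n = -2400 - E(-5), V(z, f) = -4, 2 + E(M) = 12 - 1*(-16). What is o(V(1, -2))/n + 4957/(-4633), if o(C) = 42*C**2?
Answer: -7569529/5619829 ≈ -1.3469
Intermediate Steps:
E(M) = 26 (E(M) = -2 + (12 - 1*(-16)) = -2 + (12 + 16) = -2 + 28 = 26)
n = -2426 (n = -2400 - 1*26 = -2400 - 26 = -2426)
o(V(1, -2))/n + 4957/(-4633) = (42*(-4)**2)/(-2426) + 4957/(-4633) = (42*16)*(-1/2426) + 4957*(-1/4633) = 672*(-1/2426) - 4957/4633 = -336/1213 - 4957/4633 = -7569529/5619829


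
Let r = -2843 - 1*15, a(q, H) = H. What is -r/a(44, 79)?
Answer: 2858/79 ≈ 36.177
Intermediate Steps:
r = -2858 (r = -2843 - 15 = -2858)
-r/a(44, 79) = -(-2858)/79 = -1*(-2858/79) = 2858/79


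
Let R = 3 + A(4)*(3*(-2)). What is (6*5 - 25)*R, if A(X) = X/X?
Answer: -15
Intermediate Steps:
A(X) = 1
R = -3 (R = 3 + 1*(3*(-2)) = 3 + 1*(-6) = 3 - 6 = -3)
(6*5 - 25)*R = (6*5 - 25)*(-3) = (30 - 25)*(-3) = 5*(-3) = -15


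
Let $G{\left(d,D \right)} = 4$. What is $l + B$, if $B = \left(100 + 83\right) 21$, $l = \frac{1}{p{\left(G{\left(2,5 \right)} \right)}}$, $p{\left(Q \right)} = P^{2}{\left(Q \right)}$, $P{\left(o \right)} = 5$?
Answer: $\frac{96076}{25} \approx 3843.0$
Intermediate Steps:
$p{\left(Q \right)} = 25$ ($p{\left(Q \right)} = 5^{2} = 25$)
$l = \frac{1}{25} \approx 0.04$
$B = 3843$ ($B = 183 \cdot 21 = 3843$)
$l + B = \frac{1}{25} + 3843 = \frac{96076}{25}$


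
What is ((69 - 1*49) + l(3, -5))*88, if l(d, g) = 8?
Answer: 2464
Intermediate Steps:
((69 - 1*49) + l(3, -5))*88 = ((69 - 1*49) + 8)*88 = ((69 - 49) + 8)*88 = (20 + 8)*88 = 28*88 = 2464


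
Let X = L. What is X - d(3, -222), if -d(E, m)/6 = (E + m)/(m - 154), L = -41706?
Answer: -7840071/188 ≈ -41703.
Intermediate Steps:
d(E, m) = -6*(E + m)/(-154 + m) (d(E, m) = -6*(E + m)/(m - 154) = -6*(E + m)/(-154 + m))
X = -41706
X - d(3, -222) = -41706 - 6*(-1*3 - 1*(-222))/(-154 - 222) = -41706 - 6*(-3 + 222)/(-376) = -41706 - 6*(-1)*219/376 = -41706 - 1*(-657/188) = -41706 + 657/188 = -7840071/188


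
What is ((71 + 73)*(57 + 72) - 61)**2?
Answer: 342805225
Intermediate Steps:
((71 + 73)*(57 + 72) - 61)**2 = (144*129 - 61)**2 = (18576 - 61)**2 = 18515**2 = 342805225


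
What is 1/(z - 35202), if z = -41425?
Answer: -1/76627 ≈ -1.3050e-5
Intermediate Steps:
1/(z - 35202) = 1/(-41425 - 35202) = 1/(-76627) = -1/76627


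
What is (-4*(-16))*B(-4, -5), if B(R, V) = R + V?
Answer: -576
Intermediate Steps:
(-4*(-16))*B(-4, -5) = (-4*(-16))*(-4 - 5) = 64*(-9) = -576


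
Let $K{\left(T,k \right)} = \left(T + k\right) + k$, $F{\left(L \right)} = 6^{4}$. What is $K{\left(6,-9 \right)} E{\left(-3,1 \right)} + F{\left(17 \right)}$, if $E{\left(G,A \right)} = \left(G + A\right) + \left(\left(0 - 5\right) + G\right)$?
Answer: $1416$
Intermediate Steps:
$F{\left(L \right)} = 1296$
$E{\left(G,A \right)} = -5 + A + 2 G$ ($E{\left(G,A \right)} = \left(A + G\right) + \left(-5 + G\right) = -5 + A + 2 G$)
$K{\left(T,k \right)} = T + 2 k$
$K{\left(6,-9 \right)} E{\left(-3,1 \right)} + F{\left(17 \right)} = \left(6 + 2 \left(-9\right)\right) \left(-5 + 1 + 2 \left(-3\right)\right) + 1296 = \left(6 - 18\right) \left(-5 + 1 - 6\right) + 1296 = \left(-12\right) \left(-10\right) + 1296 = 120 + 1296 = 1416$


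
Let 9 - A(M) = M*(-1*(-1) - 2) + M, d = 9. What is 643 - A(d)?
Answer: 634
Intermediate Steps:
A(M) = 9 (A(M) = 9 - (M*(-1*(-1) - 2) + M) = 9 - (M*(1 - 2) + M) = 9 - (M*(-1) + M) = 9 - (-M + M) = 9 - 1*0 = 9 + 0 = 9)
643 - A(d) = 643 - 1*9 = 643 - 9 = 634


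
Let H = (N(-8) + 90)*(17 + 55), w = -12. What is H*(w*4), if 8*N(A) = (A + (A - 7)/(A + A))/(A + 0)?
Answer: -2491371/8 ≈ -3.1142e+5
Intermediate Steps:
N(A) = (A + (-7 + A)/(2*A))/(8*A) (N(A) = ((A + (A - 7)/(A + A))/(A + 0))/8 = ((A + (-7 + A)/((2*A)))/A)/8 = ((A + (-7 + A)*(1/(2*A)))/A)/8 = ((A + (-7 + A)/(2*A))/A)/8 = (A + (-7 + A)/(2*A))/(8*A))
H = 830457/128 (H = ((1/16)*(-7 - 8 + 2*(-8)²)/(-8)² + 90)*(17 + 55) = ((1/16)*(1/64)*(-7 - 8 + 2*64) + 90)*72 = ((1/16)*(1/64)*(-7 - 8 + 128) + 90)*72 = ((1/16)*(1/64)*113 + 90)*72 = (113/1024 + 90)*72 = (92273/1024)*72 = 830457/128 ≈ 6487.9)
H*(w*4) = 830457*(-12*4)/128 = (830457/128)*(-48) = -2491371/8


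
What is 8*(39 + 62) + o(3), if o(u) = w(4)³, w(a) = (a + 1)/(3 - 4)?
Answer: 683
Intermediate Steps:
w(a) = -1 - a (w(a) = (1 + a)/(-1) = (1 + a)*(-1) = -1 - a)
o(u) = -125 (o(u) = (-1 - 1*4)³ = (-1 - 4)³ = (-5)³ = -125)
8*(39 + 62) + o(3) = 8*(39 + 62) - 125 = 8*101 - 125 = 808 - 125 = 683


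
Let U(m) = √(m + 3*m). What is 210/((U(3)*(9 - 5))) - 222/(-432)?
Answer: 37/72 + 35*√3/4 ≈ 15.669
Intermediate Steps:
U(m) = 2*√m (U(m) = √(4*m) = 2*√m)
210/((U(3)*(9 - 5))) - 222/(-432) = 210/(((2*√3)*(9 - 5))) - 222/(-432) = 210/(((2*√3)*4)) - 222*(-1/432) = 210/((8*√3)) + 37/72 = 210*(√3/24) + 37/72 = 35*√3/4 + 37/72 = 37/72 + 35*√3/4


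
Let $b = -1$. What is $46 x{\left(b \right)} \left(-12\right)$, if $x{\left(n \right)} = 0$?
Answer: $0$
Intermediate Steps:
$46 x{\left(b \right)} \left(-12\right) = 46 \cdot 0 \left(-12\right) = 0 \left(-12\right) = 0$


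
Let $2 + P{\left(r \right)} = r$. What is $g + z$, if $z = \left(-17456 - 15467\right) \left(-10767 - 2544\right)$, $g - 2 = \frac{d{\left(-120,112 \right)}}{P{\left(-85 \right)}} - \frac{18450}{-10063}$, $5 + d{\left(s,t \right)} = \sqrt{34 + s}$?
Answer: $\frac{13229968699480}{30189} - \frac{i \sqrt{86}}{87} \approx 4.3824 \cdot 10^{8} - 0.10659 i$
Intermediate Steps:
$d{\left(s,t \right)} = -5 + \sqrt{34 + s}$
$P{\left(r \right)} = -2 + r$
$g = \frac{117463}{30189} - \frac{i \sqrt{86}}{87}$ ($g = 2 + \left(\frac{-5 + \sqrt{34 - 120}}{-2 - 85} - \frac{18450}{-10063}\right) = 2 + \left(\frac{-5 + \sqrt{-86}}{-87} - - \frac{18450}{10063}\right) = 2 + \left(\left(-5 + i \sqrt{86}\right) \left(- \frac{1}{87}\right) + \frac{18450}{10063}\right) = 2 + \left(\left(\frac{5}{87} - \frac{i \sqrt{86}}{87}\right) + \frac{18450}{10063}\right) = 2 + \left(\frac{57085}{30189} - \frac{i \sqrt{86}}{87}\right) = \frac{117463}{30189} - \frac{i \sqrt{86}}{87} \approx 3.8909 - 0.10659 i$)
$z = 438238053$ ($z = \left(-32923\right) \left(-13311\right) = 438238053$)
$g + z = \left(\frac{117463}{30189} - \frac{i \sqrt{86}}{87}\right) + 438238053 = \frac{13229968699480}{30189} - \frac{i \sqrt{86}}{87}$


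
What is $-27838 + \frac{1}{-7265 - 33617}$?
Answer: $- \frac{1138073117}{40882} \approx -27838.0$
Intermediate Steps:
$-27838 + \frac{1}{-7265 - 33617} = -27838 + \frac{1}{-40882} = -27838 - \frac{1}{40882} = - \frac{1138073117}{40882}$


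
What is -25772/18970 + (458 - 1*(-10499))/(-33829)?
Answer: -539847639/320868065 ≈ -1.6825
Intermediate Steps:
-25772/18970 + (458 - 1*(-10499))/(-33829) = -25772*1/18970 + (458 + 10499)*(-1/33829) = -12886/9485 + 10957*(-1/33829) = -12886/9485 - 10957/33829 = -539847639/320868065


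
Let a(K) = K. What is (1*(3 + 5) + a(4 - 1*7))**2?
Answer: 25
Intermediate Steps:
(1*(3 + 5) + a(4 - 1*7))**2 = (1*(3 + 5) + (4 - 1*7))**2 = (1*8 + (4 - 7))**2 = (8 - 3)**2 = 5**2 = 25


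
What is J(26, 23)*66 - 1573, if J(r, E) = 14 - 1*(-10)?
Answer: 11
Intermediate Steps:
J(r, E) = 24 (J(r, E) = 14 + 10 = 24)
J(26, 23)*66 - 1573 = 24*66 - 1573 = 1584 - 1573 = 11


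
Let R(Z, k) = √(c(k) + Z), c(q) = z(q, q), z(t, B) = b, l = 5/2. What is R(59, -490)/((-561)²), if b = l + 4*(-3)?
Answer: √22/209814 ≈ 2.2355e-5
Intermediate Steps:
l = 5/2 (l = 5*(½) = 5/2 ≈ 2.5000)
b = -19/2 (b = 5/2 + 4*(-3) = 5/2 - 12 = -19/2 ≈ -9.5000)
z(t, B) = -19/2
c(q) = -19/2
R(Z, k) = √(-19/2 + Z)
R(59, -490)/((-561)²) = (√(-38 + 4*59)/2)/((-561)²) = (√(-38 + 236)/2)/314721 = (√198/2)*(1/314721) = ((3*√22)/2)*(1/314721) = (3*√22/2)*(1/314721) = √22/209814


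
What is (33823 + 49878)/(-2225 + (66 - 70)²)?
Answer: -83701/2209 ≈ -37.891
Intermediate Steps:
(33823 + 49878)/(-2225 + (66 - 70)²) = 83701/(-2225 + (-4)²) = 83701/(-2225 + 16) = 83701/(-2209) = 83701*(-1/2209) = -83701/2209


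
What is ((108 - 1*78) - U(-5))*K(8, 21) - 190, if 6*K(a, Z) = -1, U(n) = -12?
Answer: -197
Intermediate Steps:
K(a, Z) = -1/6 (K(a, Z) = (1/6)*(-1) = -1/6)
((108 - 1*78) - U(-5))*K(8, 21) - 190 = ((108 - 1*78) - 1*(-12))*(-1/6) - 190 = ((108 - 78) + 12)*(-1/6) - 190 = (30 + 12)*(-1/6) - 190 = 42*(-1/6) - 190 = -7 - 190 = -197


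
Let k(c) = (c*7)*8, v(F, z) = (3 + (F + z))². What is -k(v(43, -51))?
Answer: -1400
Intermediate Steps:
v(F, z) = (3 + F + z)²
k(c) = 56*c (k(c) = (7*c)*8 = 56*c)
-k(v(43, -51)) = -56*(3 + 43 - 51)² = -56*(-5)² = -56*25 = -1*1400 = -1400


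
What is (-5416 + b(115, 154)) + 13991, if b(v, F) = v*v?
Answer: 21800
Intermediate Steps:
b(v, F) = v²
(-5416 + b(115, 154)) + 13991 = (-5416 + 115²) + 13991 = (-5416 + 13225) + 13991 = 7809 + 13991 = 21800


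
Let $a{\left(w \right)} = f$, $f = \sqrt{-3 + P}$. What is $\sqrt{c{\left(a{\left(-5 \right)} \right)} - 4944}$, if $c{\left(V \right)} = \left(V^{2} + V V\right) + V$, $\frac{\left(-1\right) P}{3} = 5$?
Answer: $\sqrt{-4980 + 3 i \sqrt{2}} \approx 0.0301 + 70.569 i$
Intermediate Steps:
$P = -15$ ($P = \left(-3\right) 5 = -15$)
$f = 3 i \sqrt{2}$ ($f = \sqrt{-3 - 15} = \sqrt{-18} = 3 i \sqrt{2} \approx 4.2426 i$)
$a{\left(w \right)} = 3 i \sqrt{2}$
$c{\left(V \right)} = V + 2 V^{2}$ ($c{\left(V \right)} = \left(V^{2} + V^{2}\right) + V = 2 V^{2} + V = V + 2 V^{2}$)
$\sqrt{c{\left(a{\left(-5 \right)} \right)} - 4944} = \sqrt{3 i \sqrt{2} \left(1 + 2 \cdot 3 i \sqrt{2}\right) - 4944} = \sqrt{3 i \sqrt{2} \left(1 + 6 i \sqrt{2}\right) - 4944} = \sqrt{-4944 + 3 i \sqrt{2} \left(1 + 6 i \sqrt{2}\right)}$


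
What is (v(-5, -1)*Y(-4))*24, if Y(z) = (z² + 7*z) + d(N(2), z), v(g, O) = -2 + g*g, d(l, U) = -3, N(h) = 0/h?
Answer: -8280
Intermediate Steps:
N(h) = 0
v(g, O) = -2 + g²
Y(z) = -3 + z² + 7*z (Y(z) = (z² + 7*z) - 3 = -3 + z² + 7*z)
(v(-5, -1)*Y(-4))*24 = ((-2 + (-5)²)*(-3 + (-4)² + 7*(-4)))*24 = ((-2 + 25)*(-3 + 16 - 28))*24 = (23*(-15))*24 = -345*24 = -8280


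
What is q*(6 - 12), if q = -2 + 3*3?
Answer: -42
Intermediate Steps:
q = 7 (q = -2 + 9 = 7)
q*(6 - 12) = 7*(6 - 12) = 7*(-6) = -42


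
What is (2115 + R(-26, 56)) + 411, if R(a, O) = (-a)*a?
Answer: 1850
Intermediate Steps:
R(a, O) = -a²
(2115 + R(-26, 56)) + 411 = (2115 - 1*(-26)²) + 411 = (2115 - 1*676) + 411 = (2115 - 676) + 411 = 1439 + 411 = 1850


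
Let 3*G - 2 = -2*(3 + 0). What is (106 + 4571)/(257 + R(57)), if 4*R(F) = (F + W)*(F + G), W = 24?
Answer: 18708/5537 ≈ 3.3787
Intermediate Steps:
G = -4/3 (G = ⅔ + (-2*(3 + 0))/3 = ⅔ + (-2*3)/3 = ⅔ + (⅓)*(-6) = ⅔ - 2 = -4/3 ≈ -1.3333)
R(F) = (24 + F)*(-4/3 + F)/4 (R(F) = ((F + 24)*(F - 4/3))/4 = ((24 + F)*(-4/3 + F))/4 = (24 + F)*(-4/3 + F)/4)
(106 + 4571)/(257 + R(57)) = (106 + 4571)/(257 + (-8 + (¼)*57² + (17/3)*57)) = 4677/(257 + (-8 + (¼)*3249 + 323)) = 4677/(257 + (-8 + 3249/4 + 323)) = 4677/(257 + 4509/4) = 4677/(5537/4) = 4677*(4/5537) = 18708/5537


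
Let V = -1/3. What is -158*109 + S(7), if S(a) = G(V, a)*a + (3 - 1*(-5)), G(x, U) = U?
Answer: -17165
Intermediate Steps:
V = -⅓ (V = -1*⅓ = -⅓ ≈ -0.33333)
S(a) = 8 + a² (S(a) = a*a + (3 - 1*(-5)) = a² + (3 + 5) = a² + 8 = 8 + a²)
-158*109 + S(7) = -158*109 + (8 + 7²) = -17222 + (8 + 49) = -17222 + 57 = -17165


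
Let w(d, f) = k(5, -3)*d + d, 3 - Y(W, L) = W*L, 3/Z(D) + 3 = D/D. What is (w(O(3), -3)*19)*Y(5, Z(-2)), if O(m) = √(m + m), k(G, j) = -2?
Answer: -399*√6/2 ≈ -488.67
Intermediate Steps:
O(m) = √2*√m (O(m) = √(2*m) = √2*√m)
Z(D) = -3/2 (Z(D) = 3/(-3 + D/D) = 3/(-3 + 1) = 3/(-2) = 3*(-½) = -3/2)
Y(W, L) = 3 - L*W (Y(W, L) = 3 - W*L = 3 - L*W)
w(d, f) = -d (w(d, f) = -2*d + d = -d)
(w(O(3), -3)*19)*Y(5, Z(-2)) = (-√2*√3*19)*(3 - 1*(-3/2)*5) = (-√6*19)*(3 + 15/2) = -19*√6*(21/2) = -399*√6/2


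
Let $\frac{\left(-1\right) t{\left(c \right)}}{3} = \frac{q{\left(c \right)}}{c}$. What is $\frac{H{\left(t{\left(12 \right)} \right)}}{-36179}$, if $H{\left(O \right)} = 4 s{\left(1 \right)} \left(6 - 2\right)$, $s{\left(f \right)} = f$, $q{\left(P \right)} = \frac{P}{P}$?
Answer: $- \frac{16}{36179} \approx -0.00044225$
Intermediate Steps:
$q{\left(P \right)} = 1$
$t{\left(c \right)} = - \frac{3}{c}$ ($t{\left(c \right)} = - 3 \cdot 1 \frac{1}{c} = - \frac{3}{c}$)
$H{\left(O \right)} = 16$ ($H{\left(O \right)} = 4 \cdot 1 \left(6 - 2\right) = 4 \cdot 4 = 16$)
$\frac{H{\left(t{\left(12 \right)} \right)}}{-36179} = \frac{16}{-36179} = 16 \left(- \frac{1}{36179}\right) = - \frac{16}{36179}$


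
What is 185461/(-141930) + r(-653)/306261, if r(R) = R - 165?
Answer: -332839591/254196630 ≈ -1.3094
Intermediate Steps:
r(R) = -165 + R
185461/(-141930) + r(-653)/306261 = 185461/(-141930) + (-165 - 653)/306261 = 185461*(-1/141930) - 818*1/306261 = -185461/141930 - 818/306261 = -332839591/254196630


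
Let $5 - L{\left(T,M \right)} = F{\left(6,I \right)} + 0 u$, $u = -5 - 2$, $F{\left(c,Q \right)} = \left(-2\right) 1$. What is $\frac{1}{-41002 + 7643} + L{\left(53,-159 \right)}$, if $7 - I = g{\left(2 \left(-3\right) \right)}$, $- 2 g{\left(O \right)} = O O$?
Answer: $\frac{233512}{33359} \approx 7.0$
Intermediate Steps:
$g{\left(O \right)} = - \frac{O^{2}}{2}$ ($g{\left(O \right)} = - \frac{O O}{2} = - \frac{O^{2}}{2}$)
$I = 25$ ($I = 7 - - \frac{\left(2 \left(-3\right)\right)^{2}}{2} = 7 - - \frac{\left(-6\right)^{2}}{2} = 7 - \left(- \frac{1}{2}\right) 36 = 7 - -18 = 7 + 18 = 25$)
$F{\left(c,Q \right)} = -2$
$u = -7$ ($u = -5 - 2 = -7$)
$L{\left(T,M \right)} = 7$ ($L{\left(T,M \right)} = 5 - \left(-2 + 0 \left(-7\right)\right) = 5 - \left(-2 + 0\right) = 5 - -2 = 5 + 2 = 7$)
$\frac{1}{-41002 + 7643} + L{\left(53,-159 \right)} = \frac{1}{-41002 + 7643} + 7 = \frac{1}{-33359} + 7 = - \frac{1}{33359} + 7 = \frac{233512}{33359}$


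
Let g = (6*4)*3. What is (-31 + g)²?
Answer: 1681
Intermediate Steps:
g = 72 (g = 24*3 = 72)
(-31 + g)² = (-31 + 72)² = 41² = 1681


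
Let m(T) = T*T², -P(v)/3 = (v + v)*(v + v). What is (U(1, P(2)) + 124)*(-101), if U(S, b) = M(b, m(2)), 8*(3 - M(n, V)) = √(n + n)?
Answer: -12827 + 101*I*√6/2 ≈ -12827.0 + 123.7*I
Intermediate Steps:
P(v) = -12*v² (P(v) = -3*(v + v)*(v + v) = -3*2*v*2*v = -12*v²)
m(T) = T³
M(n, V) = 3 - √2*√n/8 (M(n, V) = 3 - √(n + n)/8 = 3 - √2*√n/8)
U(S, b) = 3 - √2*√b/8
(U(1, P(2)) + 124)*(-101) = ((3 - √2*√(-12*2²)/8) + 124)*(-101) = ((3 - √2*√(-12*4)/8) + 124)*(-101) = ((3 - √2*√(-48)/8) + 124)*(-101) = ((3 - √2*4*I*√3/8) + 124)*(-101) = ((3 - I*√6/2) + 124)*(-101) = (127 - I*√6/2)*(-101) = -12827 + 101*I*√6/2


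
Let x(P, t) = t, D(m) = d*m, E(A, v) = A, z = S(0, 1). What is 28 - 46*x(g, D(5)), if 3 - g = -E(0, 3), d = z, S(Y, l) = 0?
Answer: 28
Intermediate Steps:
z = 0
d = 0
D(m) = 0 (D(m) = 0*m = 0)
g = 3 (g = 3 - (-1)*0 = 3 - 1*0 = 3 + 0 = 3)
28 - 46*x(g, D(5)) = 28 - 46*0 = 28 + 0 = 28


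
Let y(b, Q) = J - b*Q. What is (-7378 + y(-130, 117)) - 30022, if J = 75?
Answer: -22115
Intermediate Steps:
y(b, Q) = 75 - Q*b (y(b, Q) = 75 - b*Q = 75 - Q*b)
(-7378 + y(-130, 117)) - 30022 = (-7378 + (75 - 1*117*(-130))) - 30022 = (-7378 + (75 + 15210)) - 30022 = (-7378 + 15285) - 30022 = 7907 - 30022 = -22115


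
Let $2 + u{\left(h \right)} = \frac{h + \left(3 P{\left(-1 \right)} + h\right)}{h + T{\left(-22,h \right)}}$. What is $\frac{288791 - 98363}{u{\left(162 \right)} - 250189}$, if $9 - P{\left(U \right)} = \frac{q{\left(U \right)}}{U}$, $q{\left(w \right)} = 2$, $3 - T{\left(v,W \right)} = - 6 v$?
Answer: $- \frac{1047354}{1375991} \approx -0.76116$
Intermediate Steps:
$T{\left(v,W \right)} = 3 + 6 v$ ($T{\left(v,W \right)} = 3 - - 6 v = 3 + 6 v$)
$P{\left(U \right)} = 9 - \frac{2}{U}$
$u{\left(h \right)} = -2 + \frac{33 + 2 h}{-129 + h}$ ($u{\left(h \right)} = -2 + \frac{h + \left(3 \left(9 - \frac{2}{-1}\right) + h\right)}{h + \left(3 + 6 \left(-22\right)\right)} = -2 + \frac{h + \left(3 \left(9 - -2\right) + h\right)}{h + \left(3 - 132\right)} = -2 + \frac{h + \left(3 \left(9 + 2\right) + h\right)}{h - 129} = -2 + \frac{h + \left(3 \cdot 11 + h\right)}{-129 + h} = -2 + \frac{h + \left(33 + h\right)}{-129 + h} = -2 + \frac{33 + 2 h}{-129 + h}$)
$\frac{288791 - 98363}{u{\left(162 \right)} - 250189} = \frac{288791 - 98363}{\frac{291}{-129 + 162} - 250189} = \frac{190428}{\frac{291}{33} - 250189} = \frac{190428}{291 \cdot \frac{1}{33} - 250189} = \frac{190428}{\frac{97}{11} - 250189} = \frac{190428}{- \frac{2751982}{11}} = 190428 \left(- \frac{11}{2751982}\right) = - \frac{1047354}{1375991}$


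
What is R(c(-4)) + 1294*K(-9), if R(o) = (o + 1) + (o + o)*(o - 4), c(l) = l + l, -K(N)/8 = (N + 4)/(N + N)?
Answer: -24215/9 ≈ -2690.6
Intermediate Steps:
K(N) = -4*(4 + N)/N (K(N) = -8*(N + 4)/(N + N) = -8*(4 + N)/(2*N) = -8*(4 + N)*1/(2*N) = -4*(4 + N)/N)
c(l) = 2*l
R(o) = 1 + o + 2*o*(-4 + o) (R(o) = (1 + o) + (2*o)*(-4 + o) = (1 + o) + 2*o*(-4 + o) = 1 + o + 2*o*(-4 + o))
R(c(-4)) + 1294*K(-9) = (1 - 14*(-4) + 2*(2*(-4))**2) + 1294*(-4 - 16/(-9)) = (1 - 7*(-8) + 2*(-8)**2) + 1294*(-4 - 16*(-1/9)) = (1 + 56 + 2*64) + 1294*(-4 + 16/9) = (1 + 56 + 128) + 1294*(-20/9) = 185 - 25880/9 = -24215/9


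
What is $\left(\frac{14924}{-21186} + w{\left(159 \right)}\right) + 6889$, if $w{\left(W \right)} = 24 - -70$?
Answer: $\frac{73963457}{10593} \approx 6982.3$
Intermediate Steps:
$w{\left(W \right)} = 94$ ($w{\left(W \right)} = 24 + 70 = 94$)
$\left(\frac{14924}{-21186} + w{\left(159 \right)}\right) + 6889 = \left(\frac{14924}{-21186} + 94\right) + 6889 = \left(14924 \left(- \frac{1}{21186}\right) + 94\right) + 6889 = \left(- \frac{7462}{10593} + 94\right) + 6889 = \frac{988280}{10593} + 6889 = \frac{73963457}{10593}$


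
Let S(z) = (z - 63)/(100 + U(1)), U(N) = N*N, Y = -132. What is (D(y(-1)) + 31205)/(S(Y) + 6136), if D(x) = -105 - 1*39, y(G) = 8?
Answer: 3137161/619541 ≈ 5.0637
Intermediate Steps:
U(N) = N²
S(z) = -63/101 + z/101 (S(z) = (z - 63)/(100 + 1²) = (-63 + z)/(100 + 1) = (-63 + z)/101 = (-63 + z)*(1/101) = -63/101 + z/101)
D(x) = -144 (D(x) = -105 - 39 = -144)
(D(y(-1)) + 31205)/(S(Y) + 6136) = (-144 + 31205)/((-63/101 + (1/101)*(-132)) + 6136) = 31061/((-63/101 - 132/101) + 6136) = 31061/(-195/101 + 6136) = 31061/(619541/101) = 31061*(101/619541) = 3137161/619541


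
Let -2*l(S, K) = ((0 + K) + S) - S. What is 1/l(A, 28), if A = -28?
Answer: -1/14 ≈ -0.071429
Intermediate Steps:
l(S, K) = -K/2 (l(S, K) = -(((0 + K) + S) - S)/2 = -((K + S) - S)/2 = -K/2)
1/l(A, 28) = 1/(-1/2*28) = 1/(-14) = -1/14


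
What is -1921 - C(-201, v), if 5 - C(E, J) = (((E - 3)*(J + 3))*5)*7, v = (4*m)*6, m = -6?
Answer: 1004814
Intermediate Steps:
v = -144 (v = (4*(-6))*6 = -24*6 = -144)
C(E, J) = 5 - 35*(-3 + E)*(3 + J) (C(E, J) = 5 - ((E - 3)*(J + 3))*5*7 = 5 - ((-3 + E)*(3 + J))*5*7 = 5 - 5*(-3 + E)*(3 + J)*7 = 5 - 35*(-3 + E)*(3 + J))
-1921 - C(-201, v) = -1921 - (320 - 105*(-201) + 105*(-144) - 35*(-201)*(-144)) = -1921 - (320 + 21105 - 15120 - 1013040) = -1921 - 1*(-1006735) = -1921 + 1006735 = 1004814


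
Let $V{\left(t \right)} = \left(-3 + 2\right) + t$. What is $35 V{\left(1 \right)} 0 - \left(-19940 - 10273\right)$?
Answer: $30213$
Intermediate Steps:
$V{\left(t \right)} = -1 + t$
$35 V{\left(1 \right)} 0 - \left(-19940 - 10273\right) = 35 \left(-1 + 1\right) 0 - \left(-19940 - 10273\right) = 35 \cdot 0 \cdot 0 - \left(-19940 - 10273\right) = 0 \cdot 0 - -30213 = 0 + 30213 = 30213$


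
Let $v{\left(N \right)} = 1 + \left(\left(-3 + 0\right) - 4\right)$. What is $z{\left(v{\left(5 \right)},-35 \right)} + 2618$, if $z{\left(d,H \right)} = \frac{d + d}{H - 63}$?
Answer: $\frac{128288}{49} \approx 2618.1$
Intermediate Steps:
$v{\left(N \right)} = -6$ ($v{\left(N \right)} = 1 - 7 = -6$)
$z{\left(d,H \right)} = \frac{2 d}{-63 + H}$
$z{\left(v{\left(5 \right)},-35 \right)} + 2618 = 2 \left(-6\right) \frac{1}{-63 - 35} + 2618 = 2 \left(-6\right) \frac{1}{-98} + 2618 = 2 \left(-6\right) \left(- \frac{1}{98}\right) + 2618 = \frac{6}{49} + 2618 = \frac{128288}{49}$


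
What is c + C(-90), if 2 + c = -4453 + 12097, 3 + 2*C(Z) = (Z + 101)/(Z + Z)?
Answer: 2750569/360 ≈ 7640.5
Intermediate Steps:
C(Z) = -3/2 + (101 + Z)/(4*Z) (C(Z) = -3/2 + ((Z + 101)/(Z + Z))/2 = -3/2 + ((101 + Z)/((2*Z)))/2 = -3/2 + ((101 + Z)*(1/(2*Z)))/2 = -3/2 + ((101 + Z)/(2*Z))/2 = -3/2 + (101 + Z)/(4*Z))
c = 7642 (c = -2 + (-4453 + 12097) = -2 + 7644 = 7642)
c + C(-90) = 7642 + (1/4)*(101 - 5*(-90))/(-90) = 7642 + (1/4)*(-1/90)*(101 + 450) = 7642 + (1/4)*(-1/90)*551 = 7642 - 551/360 = 2750569/360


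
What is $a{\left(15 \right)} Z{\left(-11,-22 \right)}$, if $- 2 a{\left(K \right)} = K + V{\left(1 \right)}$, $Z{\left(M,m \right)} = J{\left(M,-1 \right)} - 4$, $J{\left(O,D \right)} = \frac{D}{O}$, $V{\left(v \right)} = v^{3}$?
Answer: $\frac{344}{11} \approx 31.273$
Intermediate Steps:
$J{\left(O,D \right)} = \frac{D}{O}$
$Z{\left(M,m \right)} = -4 - \frac{1}{M}$ ($Z{\left(M,m \right)} = - \frac{1}{M} - 4 = -4 - \frac{1}{M}$)
$a{\left(K \right)} = - \frac{1}{2} - \frac{K}{2}$ ($a{\left(K \right)} = - \frac{K + 1^{3}}{2} = - \frac{K + 1}{2} = - \frac{1 + K}{2} = - \frac{1}{2} - \frac{K}{2}$)
$a{\left(15 \right)} Z{\left(-11,-22 \right)} = \left(- \frac{1}{2} - \frac{15}{2}\right) \left(-4 - \frac{1}{-11}\right) = \left(- \frac{1}{2} - \frac{15}{2}\right) \left(-4 - - \frac{1}{11}\right) = - 8 \left(-4 + \frac{1}{11}\right) = \left(-8\right) \left(- \frac{43}{11}\right) = \frac{344}{11}$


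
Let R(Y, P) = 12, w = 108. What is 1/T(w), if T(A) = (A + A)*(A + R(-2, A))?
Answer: 1/25920 ≈ 3.8580e-5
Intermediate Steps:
T(A) = 2*A*(12 + A) (T(A) = (A + A)*(A + 12) = (2*A)*(12 + A) = 2*A*(12 + A))
1/T(w) = 1/(2*108*(12 + 108)) = 1/(2*108*120) = 1/25920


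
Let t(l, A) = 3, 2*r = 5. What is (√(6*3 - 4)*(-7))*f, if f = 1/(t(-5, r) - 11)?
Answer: 7*√14/8 ≈ 3.2739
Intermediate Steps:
r = 5/2 (r = (½)*5 = 5/2 ≈ 2.5000)
f = -⅛ (f = 1/(3 - 11) = 1/(-8) = -⅛ ≈ -0.12500)
(√(6*3 - 4)*(-7))*f = (√(6*3 - 4)*(-7))*(-⅛) = (√(18 - 4)*(-7))*(-⅛) = (√14*(-7))*(-⅛) = -7*√14*(-⅛) = 7*√14/8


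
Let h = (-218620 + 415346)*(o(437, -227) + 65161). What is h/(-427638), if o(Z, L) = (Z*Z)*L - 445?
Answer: 4257666750661/213819 ≈ 1.9912e+7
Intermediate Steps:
o(Z, L) = -445 + L*Z² (o(Z, L) = Z²*L - 445 = L*Z² - 445 = -445 + L*Z²)
h = -8515333501322 (h = (-218620 + 415346)*((-445 - 227*437²) + 65161) = 196726*((-445 - 227*190969) + 65161) = 196726*((-445 - 43349963) + 65161) = 196726*(-43350408 + 65161) = 196726*(-43285247) = -8515333501322)
h/(-427638) = -8515333501322/(-427638) = -8515333501322*(-1/427638) = 4257666750661/213819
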